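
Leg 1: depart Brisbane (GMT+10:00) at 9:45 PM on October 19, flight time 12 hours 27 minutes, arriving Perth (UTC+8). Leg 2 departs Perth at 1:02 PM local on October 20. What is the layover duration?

Convert departure to UTC: 9:45 PM − 10:00 = 11:45 AM UTC on Oct 19.
Add 12 hours 27 minutes flight time → 12:12 AM UTC (Oct 20).
Perth is UTC+8:00, so local arrival = 12:12 AM + 8:00 = 8:12 AM on Oct 20.
Layover = 1:02 PM − 8:12 AM = 4 hours 50 minutes.

4 hours 50 minutes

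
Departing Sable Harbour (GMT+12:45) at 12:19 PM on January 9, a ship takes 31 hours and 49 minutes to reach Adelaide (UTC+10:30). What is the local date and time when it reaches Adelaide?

5:53 PM on January 10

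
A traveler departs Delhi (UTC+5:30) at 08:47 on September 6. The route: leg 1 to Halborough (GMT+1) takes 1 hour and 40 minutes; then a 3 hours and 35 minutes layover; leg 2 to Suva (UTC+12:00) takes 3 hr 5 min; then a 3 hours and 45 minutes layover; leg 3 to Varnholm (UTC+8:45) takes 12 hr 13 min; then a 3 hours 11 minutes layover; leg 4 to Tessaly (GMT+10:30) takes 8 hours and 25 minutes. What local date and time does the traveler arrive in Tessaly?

Convert departure to UTC: 08:47 − 5:30 = 03:17 UTC on Sep 6.
Add 1 hour 40 minutes leg 1 → 04:57 UTC.
Add 3 hours 35 minutes layover in Halborough → 08:32 UTC.
Add 3 hours 5 minutes leg 2 → 11:37 UTC.
Add 3 hours 45 minutes layover in Suva → 15:22 UTC.
Add 12 hours and 13 minutes leg 3 → 03:35 UTC (Sep 7).
Add 3 hours 11 minutes layover in Varnholm → 06:46 UTC.
Add 8 hours and 25 minutes leg 4 → 15:11 UTC.
Tessaly is UTC+10:30, so local arrival = 15:11 + 10:30 = 01:41 on Sep 8.

01:41 on September 8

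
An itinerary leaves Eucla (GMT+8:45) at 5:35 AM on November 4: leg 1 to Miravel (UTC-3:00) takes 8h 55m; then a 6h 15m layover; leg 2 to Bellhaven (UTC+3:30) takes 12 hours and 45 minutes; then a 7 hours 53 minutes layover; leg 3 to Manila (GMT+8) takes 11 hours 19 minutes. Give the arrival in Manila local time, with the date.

3:57 AM on November 6

Convert departure to UTC: 5:35 AM − 8:45 = 8:50 PM UTC on Nov 3.
Add 8 hours and 55 minutes leg 1 → 5:45 AM UTC (Nov 4).
Add 6 hours and 15 minutes layover in Miravel → 12:00 PM UTC.
Add 12 hours and 45 minutes leg 2 → 12:45 AM UTC (Nov 5).
Add 7 hours and 53 minutes layover in Bellhaven → 8:38 AM UTC.
Add 11 hours and 19 minutes leg 3 → 7:57 PM UTC.
Manila is UTC+8:00, so local arrival = 7:57 PM + 8:00 = 3:57 AM on Nov 6.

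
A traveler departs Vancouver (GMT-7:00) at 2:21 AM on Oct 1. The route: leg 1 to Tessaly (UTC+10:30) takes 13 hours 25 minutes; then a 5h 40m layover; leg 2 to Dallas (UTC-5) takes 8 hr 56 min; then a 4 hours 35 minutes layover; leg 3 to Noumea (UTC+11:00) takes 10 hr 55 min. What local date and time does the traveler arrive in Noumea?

3:52 PM on Oct 3

Convert departure to UTC: 2:21 AM + 7:00 = 9:21 AM UTC on Oct 1.
Add 13 hours and 25 minutes leg 1 → 10:46 PM UTC.
Add 5 hours and 40 minutes layover in Tessaly → 4:26 AM UTC (Oct 2).
Add 8 hours 56 minutes leg 2 → 1:22 PM UTC.
Add 4 hours and 35 minutes layover in Dallas → 5:57 PM UTC.
Add 10 hours and 55 minutes leg 3 → 4:52 AM UTC (Oct 3).
Noumea is UTC+11:00, so local arrival = 4:52 AM + 11:00 = 3:52 PM on Oct 3.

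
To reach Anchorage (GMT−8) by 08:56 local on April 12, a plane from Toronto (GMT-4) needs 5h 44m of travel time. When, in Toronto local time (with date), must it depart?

07:12 on April 12

Target arrival in UTC: 08:56 + 8:00 = 16:56 on Apr 12.
Subtract 5 hours and 44 minutes → departure 11:12 UTC on Apr 12.
Toronto is UTC−4:00: 11:12 − 4:00 = 07:12 on Apr 12.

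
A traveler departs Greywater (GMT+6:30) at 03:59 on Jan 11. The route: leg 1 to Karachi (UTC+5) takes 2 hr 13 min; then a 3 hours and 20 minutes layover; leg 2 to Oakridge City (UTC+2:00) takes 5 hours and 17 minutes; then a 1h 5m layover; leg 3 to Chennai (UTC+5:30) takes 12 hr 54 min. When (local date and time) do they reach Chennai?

03:48 on Jan 12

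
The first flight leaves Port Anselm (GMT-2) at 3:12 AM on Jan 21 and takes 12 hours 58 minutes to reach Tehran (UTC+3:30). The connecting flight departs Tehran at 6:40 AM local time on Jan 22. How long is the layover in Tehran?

9 hours

Convert departure to UTC: 3:12 AM + 2:00 = 5:12 AM UTC on Jan 21.
Add 12 hours and 58 minutes flight time → 6:10 PM UTC.
Tehran is UTC+3:30, so local arrival = 6:10 PM + 3:30 = 9:40 PM on Jan 21.
Layover = 6:40 AM − 9:40 PM (+1 day) = 9 hours.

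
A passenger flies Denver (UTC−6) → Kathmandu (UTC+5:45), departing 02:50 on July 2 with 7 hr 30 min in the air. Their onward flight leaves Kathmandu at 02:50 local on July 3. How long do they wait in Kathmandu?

4 hours 45 minutes

Convert departure to UTC: 02:50 + 6:00 = 08:50 UTC on Jul 2.
Add 7 hours and 30 minutes flight time → 16:20 UTC.
Kathmandu is UTC+5:45, so local arrival = 16:20 + 5:45 = 22:05 on Jul 2.
Layover = 02:50 − 22:05 (+1 day) = 4 hours 45 minutes.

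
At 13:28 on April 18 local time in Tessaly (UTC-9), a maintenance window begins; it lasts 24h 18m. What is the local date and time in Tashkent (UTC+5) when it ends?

03:46 on April 20

Convert start to UTC: 13:28 + 9:00 = 22:28 UTC on Apr 18.
Add 24 hours 18 minutes duration → 22:46 UTC (Apr 19).
Tashkent is UTC+5:00, so local end time = 22:46 + 5:00 = 03:46 on Apr 20.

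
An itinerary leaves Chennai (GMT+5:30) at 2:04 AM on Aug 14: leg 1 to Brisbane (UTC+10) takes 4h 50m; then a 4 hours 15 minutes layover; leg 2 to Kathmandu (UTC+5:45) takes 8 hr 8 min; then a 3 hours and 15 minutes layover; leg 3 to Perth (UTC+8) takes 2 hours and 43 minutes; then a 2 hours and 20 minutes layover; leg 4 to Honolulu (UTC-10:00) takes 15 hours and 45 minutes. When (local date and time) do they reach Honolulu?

3:50 AM on August 15

Convert departure to UTC: 2:04 AM − 5:30 = 8:34 PM UTC on Aug 13.
Add 4 hours 50 minutes leg 1 → 1:24 AM UTC (Aug 14).
Add 4 hours and 15 minutes layover in Brisbane → 5:39 AM UTC.
Add 8 hours 8 minutes leg 2 → 1:47 PM UTC.
Add 3 hours 15 minutes layover in Kathmandu → 5:02 PM UTC.
Add 2 hours 43 minutes leg 3 → 7:45 PM UTC.
Add 2 hours and 20 minutes layover in Perth → 10:05 PM UTC.
Add 15 hours and 45 minutes leg 4 → 1:50 PM UTC (Aug 15).
Honolulu is UTC−10:00, so local arrival = 1:50 PM − 10:00 = 3:50 AM on Aug 15.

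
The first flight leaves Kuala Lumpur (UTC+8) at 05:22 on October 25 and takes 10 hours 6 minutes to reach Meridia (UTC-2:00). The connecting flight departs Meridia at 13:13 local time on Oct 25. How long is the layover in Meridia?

7 hours 45 minutes

Convert departure to UTC: 05:22 − 8:00 = 21:22 UTC on Oct 24.
Add 10 hours and 6 minutes flight time → 07:28 UTC (Oct 25).
Meridia is UTC−2:00, so local arrival = 07:28 − 2:00 = 05:28 on Oct 25.
Layover = 13:13 − 05:28 = 7 hours 45 minutes.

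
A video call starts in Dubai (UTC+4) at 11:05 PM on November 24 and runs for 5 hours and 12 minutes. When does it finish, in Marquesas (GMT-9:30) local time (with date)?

Marquesas is 13:30 behind Dubai.
After 5 hours and 12 minutes it is 4:17 AM (Nov 25) in Dubai.
Shift by the zone difference: 4:17 AM − 13:30 = 2:47 PM on Nov 24 in Marquesas.

2:47 PM on November 24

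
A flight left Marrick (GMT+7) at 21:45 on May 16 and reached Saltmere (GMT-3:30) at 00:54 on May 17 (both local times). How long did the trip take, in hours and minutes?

Saltmere is 10:30 behind Marrick.
Clock-face elapsed time (ignoring zones) is 3 hours 9 minutes.
Actual elapsed = 3 hours 9 minutes + 10:30 = 13 hours 39 minutes.

13 hours 39 minutes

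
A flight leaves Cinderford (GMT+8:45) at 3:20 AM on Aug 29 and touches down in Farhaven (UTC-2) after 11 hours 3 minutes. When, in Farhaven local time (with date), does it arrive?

Convert departure to UTC: 3:20 AM − 8:45 = 6:35 PM UTC on Aug 28.
Add 11 hours 3 minutes travel time → 5:38 AM UTC (Aug 29).
Farhaven is UTC−2:00, so local arrival = 5:38 AM − 2:00 = 3:38 AM on Aug 29.

3:38 AM on Aug 29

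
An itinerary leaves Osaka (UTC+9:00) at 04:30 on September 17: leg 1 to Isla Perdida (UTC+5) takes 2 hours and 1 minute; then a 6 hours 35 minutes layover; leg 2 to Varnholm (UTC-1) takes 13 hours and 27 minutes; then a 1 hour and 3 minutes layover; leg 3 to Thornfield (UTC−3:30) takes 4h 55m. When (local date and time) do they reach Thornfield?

Convert departure to UTC: 04:30 − 9:00 = 19:30 UTC on Sep 16.
Add 2 hours and 1 minute leg 1 → 21:31 UTC.
Add 6 hours 35 minutes layover in Isla Perdida → 04:06 UTC (Sep 17).
Add 13 hours 27 minutes leg 2 → 17:33 UTC.
Add 1 hour and 3 minutes layover in Varnholm → 18:36 UTC.
Add 4 hours 55 minutes leg 3 → 23:31 UTC.
Thornfield is UTC−3:30, so local arrival = 23:31 − 3:30 = 20:01 on Sep 17.

20:01 on Sep 17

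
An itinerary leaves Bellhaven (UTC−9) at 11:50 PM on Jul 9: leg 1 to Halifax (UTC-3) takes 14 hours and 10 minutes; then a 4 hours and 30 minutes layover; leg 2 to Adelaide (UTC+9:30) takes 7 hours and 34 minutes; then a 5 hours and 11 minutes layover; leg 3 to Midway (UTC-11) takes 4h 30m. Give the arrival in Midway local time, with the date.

Convert departure to UTC: 11:50 PM + 9:00 = 8:50 AM UTC on Jul 10.
Add 14 hours 10 minutes leg 1 → 11:00 PM UTC.
Add 4 hours and 30 minutes layover in Halifax → 3:30 AM UTC (Jul 11).
Add 7 hours 34 minutes leg 2 → 11:04 AM UTC.
Add 5 hours and 11 minutes layover in Adelaide → 4:15 PM UTC.
Add 4 hours 30 minutes leg 3 → 8:45 PM UTC.
Midway is UTC−11:00, so local arrival = 8:45 PM − 11:00 = 9:45 AM on Jul 11.

9:45 AM on July 11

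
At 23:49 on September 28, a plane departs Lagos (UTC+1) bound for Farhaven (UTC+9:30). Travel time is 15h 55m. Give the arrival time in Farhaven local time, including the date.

Convert departure to UTC: 23:49 − 1:00 = 22:49 UTC on Sep 28.
Add 15 hours and 55 minutes travel time → 14:44 UTC (Sep 29).
Farhaven is UTC+9:30, so local arrival = 14:44 + 9:30 = 00:14 on Sep 30.

00:14 on Sep 30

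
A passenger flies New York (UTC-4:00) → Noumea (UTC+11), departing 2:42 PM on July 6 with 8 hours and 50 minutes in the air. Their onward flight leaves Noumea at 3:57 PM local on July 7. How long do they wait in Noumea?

Convert departure to UTC: 2:42 PM + 4:00 = 6:42 PM UTC on Jul 6.
Add 8 hours 50 minutes flight time → 3:32 AM UTC (Jul 7).
Noumea is UTC+11:00, so local arrival = 3:32 AM + 11:00 = 2:32 PM on Jul 7.
Layover = 3:57 PM − 2:32 PM = 1 hour 25 minutes.

1 hour 25 minutes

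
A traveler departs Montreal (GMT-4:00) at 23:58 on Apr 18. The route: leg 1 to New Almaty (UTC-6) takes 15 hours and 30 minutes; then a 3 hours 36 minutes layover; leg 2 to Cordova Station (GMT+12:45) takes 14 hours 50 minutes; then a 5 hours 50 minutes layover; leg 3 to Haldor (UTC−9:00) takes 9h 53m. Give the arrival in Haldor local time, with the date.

Convert departure to UTC: 23:58 + 4:00 = 03:58 UTC on Apr 19.
Add 15 hours 30 minutes leg 1 → 19:28 UTC.
Add 3 hours 36 minutes layover in New Almaty → 23:04 UTC.
Add 14 hours 50 minutes leg 2 → 13:54 UTC (Apr 20).
Add 5 hours 50 minutes layover in Cordova Station → 19:44 UTC.
Add 9 hours and 53 minutes leg 3 → 05:37 UTC (Apr 21).
Haldor is UTC−9:00, so local arrival = 05:37 − 9:00 = 20:37 on Apr 20.

20:37 on April 20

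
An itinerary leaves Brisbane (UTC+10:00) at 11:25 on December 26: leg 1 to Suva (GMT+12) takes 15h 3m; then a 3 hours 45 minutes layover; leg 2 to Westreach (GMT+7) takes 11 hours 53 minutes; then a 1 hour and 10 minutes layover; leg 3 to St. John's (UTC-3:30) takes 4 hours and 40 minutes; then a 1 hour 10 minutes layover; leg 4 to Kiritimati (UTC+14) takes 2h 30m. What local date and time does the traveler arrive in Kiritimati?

Convert departure to UTC: 11:25 − 10:00 = 01:25 UTC on Dec 26.
Add 15 hours 3 minutes leg 1 → 16:28 UTC.
Add 3 hours 45 minutes layover in Suva → 20:13 UTC.
Add 11 hours 53 minutes leg 2 → 08:06 UTC (Dec 27).
Add 1 hour 10 minutes layover in Westreach → 09:16 UTC.
Add 4 hours and 40 minutes leg 3 → 13:56 UTC.
Add 1 hour and 10 minutes layover in St. John's → 15:06 UTC.
Add 2 hours 30 minutes leg 4 → 17:36 UTC.
Kiritimati is UTC+14:00, so local arrival = 17:36 + 14:00 = 07:36 on Dec 28.

07:36 on Dec 28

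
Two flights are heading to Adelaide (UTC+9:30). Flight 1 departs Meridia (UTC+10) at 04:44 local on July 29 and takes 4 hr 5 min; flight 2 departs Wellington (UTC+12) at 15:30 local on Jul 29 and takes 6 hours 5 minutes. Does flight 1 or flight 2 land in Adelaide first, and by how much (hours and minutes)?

Flight 1 in UTC: 04:44 − 10:00 = 18:44 on Jul 28.
+4 hours 5 minutes → arrive 22:49 UTC on Jul 28.
Flight 2 in UTC: 15:30 − 12:00 = 03:30 on Jul 29.
+6 hours and 5 minutes → arrive 09:35 UTC on Jul 29.
Flight 1 lands earlier by 10 hours 46 minutes.

the first, by 10 hours 46 minutes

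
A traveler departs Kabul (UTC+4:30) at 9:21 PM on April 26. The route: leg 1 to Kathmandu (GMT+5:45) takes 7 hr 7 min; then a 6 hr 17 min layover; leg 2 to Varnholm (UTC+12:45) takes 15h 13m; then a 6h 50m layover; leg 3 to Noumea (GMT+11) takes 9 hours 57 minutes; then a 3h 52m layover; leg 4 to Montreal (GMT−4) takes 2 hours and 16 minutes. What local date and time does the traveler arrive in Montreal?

4:23 PM on Apr 28

Convert departure to UTC: 9:21 PM − 4:30 = 4:51 PM UTC on Apr 26.
Add 7 hours 7 minutes leg 1 → 11:58 PM UTC.
Add 6 hours 17 minutes layover in Kathmandu → 6:15 AM UTC (Apr 27).
Add 15 hours and 13 minutes leg 2 → 9:28 PM UTC.
Add 6 hours 50 minutes layover in Varnholm → 4:18 AM UTC (Apr 28).
Add 9 hours and 57 minutes leg 3 → 2:15 PM UTC.
Add 3 hours and 52 minutes layover in Noumea → 6:07 PM UTC.
Add 2 hours 16 minutes leg 4 → 8:23 PM UTC.
Montreal is UTC−4:00, so local arrival = 8:23 PM − 4:00 = 4:23 PM on Apr 28.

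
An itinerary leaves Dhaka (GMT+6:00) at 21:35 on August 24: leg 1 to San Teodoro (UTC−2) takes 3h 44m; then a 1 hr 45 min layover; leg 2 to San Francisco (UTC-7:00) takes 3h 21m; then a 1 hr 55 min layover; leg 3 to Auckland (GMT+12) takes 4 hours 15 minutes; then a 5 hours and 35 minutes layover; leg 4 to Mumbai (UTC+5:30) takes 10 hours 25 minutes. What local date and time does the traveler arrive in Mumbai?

Convert departure to UTC: 21:35 − 6:00 = 15:35 UTC on Aug 24.
Add 3 hours and 44 minutes leg 1 → 19:19 UTC.
Add 1 hour and 45 minutes layover in San Teodoro → 21:04 UTC.
Add 3 hours and 21 minutes leg 2 → 00:25 UTC (Aug 25).
Add 1 hour 55 minutes layover in San Francisco → 02:20 UTC.
Add 4 hours 15 minutes leg 3 → 06:35 UTC.
Add 5 hours 35 minutes layover in Auckland → 12:10 UTC.
Add 10 hours and 25 minutes leg 4 → 22:35 UTC.
Mumbai is UTC+5:30, so local arrival = 22:35 + 5:30 = 04:05 on Aug 26.

04:05 on Aug 26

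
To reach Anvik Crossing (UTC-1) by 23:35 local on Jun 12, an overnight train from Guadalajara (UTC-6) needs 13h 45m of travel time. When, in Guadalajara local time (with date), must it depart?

Target arrival in UTC: 23:35 + 1:00 = 00:35 on Jun 13.
Subtract 13 hours 45 minutes → departure 10:50 UTC on Jun 12.
Guadalajara is UTC−6:00: 10:50 − 6:00 = 04:50 on Jun 12.

04:50 on Jun 12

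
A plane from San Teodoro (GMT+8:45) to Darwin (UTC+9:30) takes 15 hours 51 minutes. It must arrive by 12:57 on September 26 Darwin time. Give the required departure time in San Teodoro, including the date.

20:21 on September 25

Target arrival in UTC: 12:57 − 9:30 = 03:27 on Sep 26.
Subtract 15 hours 51 minutes → departure 11:36 UTC on Sep 25.
San Teodoro is UTC+8:45: 11:36 + 8:45 = 20:21 on Sep 25.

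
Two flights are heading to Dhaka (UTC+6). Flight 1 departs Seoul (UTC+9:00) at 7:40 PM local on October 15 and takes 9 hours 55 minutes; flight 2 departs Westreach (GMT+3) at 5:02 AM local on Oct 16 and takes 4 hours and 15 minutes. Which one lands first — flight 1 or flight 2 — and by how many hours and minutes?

Flight 1 in UTC: 7:40 PM − 9:00 = 10:40 AM on Oct 15.
+9 hours 55 minutes → arrive 8:35 PM UTC on Oct 15.
Flight 2 in UTC: 5:02 AM − 3:00 = 2:02 AM on Oct 16.
+4 hours 15 minutes → arrive 6:17 AM UTC on Oct 16.
Flight 1 lands earlier by 9 hours 42 minutes.

the first, by 9 hours 42 minutes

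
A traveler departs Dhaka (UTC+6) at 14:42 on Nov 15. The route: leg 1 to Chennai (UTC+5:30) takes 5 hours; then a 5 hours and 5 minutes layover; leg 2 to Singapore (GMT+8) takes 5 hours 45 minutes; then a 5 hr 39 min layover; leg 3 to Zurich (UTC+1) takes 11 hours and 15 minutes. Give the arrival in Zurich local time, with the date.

Convert departure to UTC: 14:42 − 6:00 = 08:42 UTC on Nov 15.
Add 5 hours leg 1 → 13:42 UTC.
Add 5 hours and 5 minutes layover in Chennai → 18:47 UTC.
Add 5 hours 45 minutes leg 2 → 00:32 UTC (Nov 16).
Add 5 hours 39 minutes layover in Singapore → 06:11 UTC.
Add 11 hours and 15 minutes leg 3 → 17:26 UTC.
Zurich is UTC+1:00, so local arrival = 17:26 + 1:00 = 18:26 on Nov 16.

18:26 on Nov 16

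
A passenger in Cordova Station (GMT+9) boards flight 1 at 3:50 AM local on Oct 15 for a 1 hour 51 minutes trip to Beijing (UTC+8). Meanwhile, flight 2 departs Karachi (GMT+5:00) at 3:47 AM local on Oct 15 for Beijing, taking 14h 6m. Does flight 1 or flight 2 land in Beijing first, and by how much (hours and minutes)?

the first, by 16 hours 12 minutes

Flight 1 in UTC: 3:50 AM − 9:00 = 6:50 PM on Oct 14.
+1 hour 51 minutes → arrive 8:41 PM UTC on Oct 14.
Flight 2 in UTC: 3:47 AM − 5:00 = 10:47 PM on Oct 14.
+14 hours 6 minutes → arrive 12:53 PM UTC on Oct 15.
Flight 1 lands earlier by 16 hours 12 minutes.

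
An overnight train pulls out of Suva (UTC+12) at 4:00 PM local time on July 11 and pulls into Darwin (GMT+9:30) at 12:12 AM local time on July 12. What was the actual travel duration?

Darwin is 2:30 behind Suva.
Clock-face elapsed time (ignoring zones) is 8 hours 12 minutes.
Actual elapsed = 8 hours 12 minutes + 2:30 = 10 hours 42 minutes.

10 hours 42 minutes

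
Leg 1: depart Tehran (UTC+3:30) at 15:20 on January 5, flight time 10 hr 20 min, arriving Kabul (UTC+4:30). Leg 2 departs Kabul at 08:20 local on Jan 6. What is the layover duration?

5 hours 40 minutes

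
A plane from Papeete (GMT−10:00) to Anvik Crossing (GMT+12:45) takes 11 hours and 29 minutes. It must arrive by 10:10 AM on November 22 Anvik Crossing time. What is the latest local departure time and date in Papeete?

Target arrival in UTC: 10:10 AM − 12:45 = 9:25 PM on Nov 21.
Subtract 11 hours 29 minutes → departure 9:56 AM UTC on Nov 21.
Papeete is UTC−10:00: 9:56 AM − 10:00 = 11:56 PM on Nov 20.

11:56 PM on Nov 20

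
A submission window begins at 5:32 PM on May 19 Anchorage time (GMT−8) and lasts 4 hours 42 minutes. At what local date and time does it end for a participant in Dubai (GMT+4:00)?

Convert start to UTC: 5:32 PM + 8:00 = 1:32 AM UTC on May 20.
Add 4 hours and 42 minutes duration → 6:14 AM UTC.
Dubai is UTC+4:00, so local end time = 6:14 AM + 4:00 = 10:14 AM on May 20.

10:14 AM on May 20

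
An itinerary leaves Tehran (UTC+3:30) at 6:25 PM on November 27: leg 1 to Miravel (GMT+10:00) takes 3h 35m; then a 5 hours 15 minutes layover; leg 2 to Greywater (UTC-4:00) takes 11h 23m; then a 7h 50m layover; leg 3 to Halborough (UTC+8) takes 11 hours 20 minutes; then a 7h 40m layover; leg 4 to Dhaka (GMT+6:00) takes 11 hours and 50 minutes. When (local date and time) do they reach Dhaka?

Convert departure to UTC: 6:25 PM − 3:30 = 2:55 PM UTC on Nov 27.
Add 3 hours 35 minutes leg 1 → 6:30 PM UTC.
Add 5 hours and 15 minutes layover in Miravel → 11:45 PM UTC.
Add 11 hours 23 minutes leg 2 → 11:08 AM UTC (Nov 28).
Add 7 hours and 50 minutes layover in Greywater → 6:58 PM UTC.
Add 11 hours 20 minutes leg 3 → 6:18 AM UTC (Nov 29).
Add 7 hours 40 minutes layover in Halborough → 1:58 PM UTC.
Add 11 hours and 50 minutes leg 4 → 1:48 AM UTC (Nov 30).
Dhaka is UTC+6:00, so local arrival = 1:48 AM + 6:00 = 7:48 AM on Nov 30.

7:48 AM on Nov 30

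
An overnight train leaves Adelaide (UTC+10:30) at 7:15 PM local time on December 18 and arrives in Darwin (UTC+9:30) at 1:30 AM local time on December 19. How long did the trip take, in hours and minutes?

7 hours 15 minutes

Darwin is 1:00 behind Adelaide.
Clock-face elapsed time (ignoring zones) is 6 hours 15 minutes.
Actual elapsed = 6 hours 15 minutes + 1:00 = 7 hours 15 minutes.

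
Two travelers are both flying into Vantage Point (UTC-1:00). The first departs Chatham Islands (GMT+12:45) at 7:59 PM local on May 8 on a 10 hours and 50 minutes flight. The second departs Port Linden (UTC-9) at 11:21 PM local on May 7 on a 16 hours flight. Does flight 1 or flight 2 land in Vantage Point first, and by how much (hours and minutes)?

the first, by 6 hours 17 minutes

Flight 1 in UTC: 7:59 PM − 12:45 = 7:14 AM on May 8.
+10 hours 50 minutes → arrive 6:04 PM UTC on May 8.
Flight 2 in UTC: 11:21 PM + 9:00 = 8:21 AM on May 8.
+16 hours → arrive 12:21 AM UTC on May 9.
Flight 1 lands earlier by 6 hours 17 minutes.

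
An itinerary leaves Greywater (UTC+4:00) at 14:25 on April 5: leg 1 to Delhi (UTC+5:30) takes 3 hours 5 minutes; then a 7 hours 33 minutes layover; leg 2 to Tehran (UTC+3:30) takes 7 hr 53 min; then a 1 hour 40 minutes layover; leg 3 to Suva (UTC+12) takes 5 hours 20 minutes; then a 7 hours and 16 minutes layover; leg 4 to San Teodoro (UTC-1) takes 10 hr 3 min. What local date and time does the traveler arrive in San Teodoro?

04:15 on Apr 7

Convert departure to UTC: 14:25 − 4:00 = 10:25 UTC on Apr 5.
Add 3 hours 5 minutes leg 1 → 13:30 UTC.
Add 7 hours 33 minutes layover in Delhi → 21:03 UTC.
Add 7 hours 53 minutes leg 2 → 04:56 UTC (Apr 6).
Add 1 hour 40 minutes layover in Tehran → 06:36 UTC.
Add 5 hours 20 minutes leg 3 → 11:56 UTC.
Add 7 hours and 16 minutes layover in Suva → 19:12 UTC.
Add 10 hours 3 minutes leg 4 → 05:15 UTC (Apr 7).
San Teodoro is UTC−1:00, so local arrival = 05:15 − 1:00 = 04:15 on Apr 7.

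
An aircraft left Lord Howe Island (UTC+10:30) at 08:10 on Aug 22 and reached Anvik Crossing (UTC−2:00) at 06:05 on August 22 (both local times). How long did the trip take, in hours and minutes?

10 hours 25 minutes

Departure in UTC: 08:10 − 10:30 = 21:40 on Aug 21.
Arrival in UTC: 06:05 + 2:00 = 08:05 on Aug 22.
Elapsed = 08:05 − 21:40 (+1 day) = 10 hours 25 minutes.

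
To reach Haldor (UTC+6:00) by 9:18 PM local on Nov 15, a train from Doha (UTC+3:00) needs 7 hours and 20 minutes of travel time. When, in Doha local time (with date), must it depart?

Target arrival in UTC: 9:18 PM − 6:00 = 3:18 PM on Nov 15.
Subtract 7 hours 20 minutes → departure 7:58 AM UTC on Nov 15.
Doha is UTC+3:00: 7:58 AM + 3:00 = 10:58 AM on Nov 15.

10:58 AM on November 15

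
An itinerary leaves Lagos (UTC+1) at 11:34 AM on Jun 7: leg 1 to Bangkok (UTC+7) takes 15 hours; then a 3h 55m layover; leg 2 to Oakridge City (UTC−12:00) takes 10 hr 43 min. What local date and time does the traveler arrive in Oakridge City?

Convert departure to UTC: 11:34 AM − 1:00 = 10:34 AM UTC on Jun 7.
Add 15 hours leg 1 → 1:34 AM UTC (Jun 8).
Add 3 hours and 55 minutes layover in Bangkok → 5:29 AM UTC.
Add 10 hours 43 minutes leg 2 → 4:12 PM UTC.
Oakridge City is UTC−12:00, so local arrival = 4:12 PM − 12:00 = 4:12 AM on Jun 8.

4:12 AM on June 8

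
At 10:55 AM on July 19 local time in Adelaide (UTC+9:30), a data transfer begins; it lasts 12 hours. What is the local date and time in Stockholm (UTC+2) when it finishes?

3:25 PM on July 19

Convert start to UTC: 10:55 AM − 9:30 = 1:25 AM UTC on Jul 19.
Add 12 hours duration → 1:25 PM UTC.
Stockholm is UTC+2:00, so local end time = 1:25 PM + 2:00 = 3:25 PM on Jul 19.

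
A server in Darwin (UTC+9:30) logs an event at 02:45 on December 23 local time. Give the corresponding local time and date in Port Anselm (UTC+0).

17:15 on December 22

In UTC: 02:45 − 9:30 = 17:15 on Dec 22.
Port Anselm is UTC+0, so it is 17:15 on Dec 22.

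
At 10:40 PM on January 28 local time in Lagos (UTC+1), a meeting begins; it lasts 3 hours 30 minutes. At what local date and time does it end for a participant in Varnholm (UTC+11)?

12:10 PM on Jan 29

Convert start to UTC: 10:40 PM − 1:00 = 9:40 PM UTC on Jan 28.
Add 3 hours and 30 minutes duration → 1:10 AM UTC (Jan 29).
Varnholm is UTC+11:00, so local end time = 1:10 AM + 11:00 = 12:10 PM on Jan 29.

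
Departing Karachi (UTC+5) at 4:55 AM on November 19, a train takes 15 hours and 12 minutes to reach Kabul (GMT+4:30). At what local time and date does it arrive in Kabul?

7:37 PM on November 19

Convert departure to UTC: 4:55 AM − 5:00 = 11:55 PM UTC on Nov 18.
Add 15 hours 12 minutes travel time → 3:07 PM UTC (Nov 19).
Kabul is UTC+4:30, so local arrival = 3:07 PM + 4:30 = 7:37 PM on Nov 19.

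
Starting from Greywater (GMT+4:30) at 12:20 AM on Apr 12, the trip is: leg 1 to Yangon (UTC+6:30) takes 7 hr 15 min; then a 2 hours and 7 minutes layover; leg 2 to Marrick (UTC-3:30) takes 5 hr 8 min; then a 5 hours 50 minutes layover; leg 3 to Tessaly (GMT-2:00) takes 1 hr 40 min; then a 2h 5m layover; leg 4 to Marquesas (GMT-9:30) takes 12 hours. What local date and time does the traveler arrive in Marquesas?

10:25 PM on April 12

Convert departure to UTC: 12:20 AM − 4:30 = 7:50 PM UTC on Apr 11.
Add 7 hours 15 minutes leg 1 → 3:05 AM UTC (Apr 12).
Add 2 hours 7 minutes layover in Yangon → 5:12 AM UTC.
Add 5 hours 8 minutes leg 2 → 10:20 AM UTC.
Add 5 hours and 50 minutes layover in Marrick → 4:10 PM UTC.
Add 1 hour and 40 minutes leg 3 → 5:50 PM UTC.
Add 2 hours 5 minutes layover in Tessaly → 7:55 PM UTC.
Add 12 hours leg 4 → 7:55 AM UTC (Apr 13).
Marquesas is UTC−9:30, so local arrival = 7:55 AM − 9:30 = 10:25 PM on Apr 12.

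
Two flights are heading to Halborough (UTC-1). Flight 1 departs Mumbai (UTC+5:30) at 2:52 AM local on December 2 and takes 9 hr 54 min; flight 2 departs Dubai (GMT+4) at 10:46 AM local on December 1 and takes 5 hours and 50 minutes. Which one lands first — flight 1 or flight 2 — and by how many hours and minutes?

the second, by 18 hours 40 minutes

Flight 1 in UTC: 2:52 AM − 5:30 = 9:22 PM on Dec 1.
+9 hours 54 minutes → arrive 7:16 AM UTC on Dec 2.
Flight 2 in UTC: 10:46 AM − 4:00 = 6:46 AM on Dec 1.
+5 hours 50 minutes → arrive 12:36 PM UTC on Dec 1.
Flight 2 lands earlier by 18 hours 40 minutes.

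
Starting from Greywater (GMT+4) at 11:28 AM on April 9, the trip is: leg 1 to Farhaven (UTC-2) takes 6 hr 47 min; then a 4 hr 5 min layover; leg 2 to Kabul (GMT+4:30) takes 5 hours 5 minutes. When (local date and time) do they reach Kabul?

3:55 AM on Apr 10

Convert departure to UTC: 11:28 AM − 4:00 = 7:28 AM UTC on Apr 9.
Add 6 hours and 47 minutes leg 1 → 2:15 PM UTC.
Add 4 hours 5 minutes layover in Farhaven → 6:20 PM UTC.
Add 5 hours and 5 minutes leg 2 → 11:25 PM UTC.
Kabul is UTC+4:30, so local arrival = 11:25 PM + 4:30 = 3:55 AM on Apr 10.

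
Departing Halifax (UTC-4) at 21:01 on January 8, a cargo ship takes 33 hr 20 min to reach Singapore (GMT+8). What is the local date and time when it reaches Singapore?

Convert departure to UTC: 21:01 + 4:00 = 01:01 UTC on Jan 9.
Add 33 hours and 20 minutes travel time → 10:21 UTC (Jan 10).
Singapore is UTC+8:00, so local arrival = 10:21 + 8:00 = 18:21 on Jan 10.

18:21 on Jan 10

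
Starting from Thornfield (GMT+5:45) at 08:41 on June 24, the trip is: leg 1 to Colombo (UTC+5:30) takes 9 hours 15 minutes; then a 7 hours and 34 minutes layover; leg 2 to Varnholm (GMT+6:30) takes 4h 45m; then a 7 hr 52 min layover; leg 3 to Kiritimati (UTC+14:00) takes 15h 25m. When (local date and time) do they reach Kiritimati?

13:47 on Jun 26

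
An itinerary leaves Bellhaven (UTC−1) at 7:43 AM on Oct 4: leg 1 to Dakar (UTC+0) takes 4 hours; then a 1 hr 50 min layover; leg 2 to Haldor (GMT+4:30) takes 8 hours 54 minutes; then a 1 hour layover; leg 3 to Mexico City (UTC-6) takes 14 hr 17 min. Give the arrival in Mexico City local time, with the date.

Convert departure to UTC: 7:43 AM + 1:00 = 8:43 AM UTC on Oct 4.
Add 4 hours leg 1 → 12:43 PM UTC.
Add 1 hour and 50 minutes layover in Dakar → 2:33 PM UTC.
Add 8 hours 54 minutes leg 2 → 11:27 PM UTC.
Add 1 hour layover in Haldor → 12:27 AM UTC (Oct 5).
Add 14 hours 17 minutes leg 3 → 2:44 PM UTC.
Mexico City is UTC−6:00, so local arrival = 2:44 PM − 6:00 = 8:44 AM on Oct 5.

8:44 AM on Oct 5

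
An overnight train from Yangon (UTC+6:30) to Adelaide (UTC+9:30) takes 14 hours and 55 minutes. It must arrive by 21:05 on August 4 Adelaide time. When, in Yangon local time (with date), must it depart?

03:10 on August 4

Target arrival in UTC: 21:05 − 9:30 = 11:35 on Aug 4.
Subtract 14 hours 55 minutes → departure 20:40 UTC on Aug 3.
Yangon is UTC+6:30: 20:40 + 6:30 = 03:10 on Aug 4.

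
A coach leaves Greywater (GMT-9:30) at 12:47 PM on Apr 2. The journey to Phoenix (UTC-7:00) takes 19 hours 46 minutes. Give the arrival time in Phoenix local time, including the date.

11:03 AM on Apr 3

Phoenix is 2:30 ahead of Greywater.
After 19 hours and 46 minutes it is 8:33 AM (Apr 3) in Greywater.
Shift by the zone difference: 8:33 AM + 2:30 = 11:03 AM on Apr 3 in Phoenix.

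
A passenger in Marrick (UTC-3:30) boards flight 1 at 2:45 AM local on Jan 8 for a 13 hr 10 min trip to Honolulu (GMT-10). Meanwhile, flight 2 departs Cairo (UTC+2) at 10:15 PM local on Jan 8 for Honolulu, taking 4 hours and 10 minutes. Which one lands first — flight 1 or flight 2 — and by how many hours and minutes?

Flight 1 in UTC: 2:45 AM + 3:30 = 6:15 AM on Jan 8.
+13 hours 10 minutes → arrive 7:25 PM UTC on Jan 8.
Flight 2 in UTC: 10:15 PM − 2:00 = 8:15 PM on Jan 8.
+4 hours 10 minutes → arrive 12:25 AM UTC on Jan 9.
Flight 1 lands earlier by 5 hours.

the first, by 5 hours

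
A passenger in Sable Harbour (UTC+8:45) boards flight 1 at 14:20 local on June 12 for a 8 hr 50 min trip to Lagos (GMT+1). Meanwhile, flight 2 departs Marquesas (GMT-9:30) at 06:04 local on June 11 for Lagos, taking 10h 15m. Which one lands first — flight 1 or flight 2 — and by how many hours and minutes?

the second, by 12 hours 36 minutes

Flight 1 in UTC: 14:20 − 8:45 = 05:35 on Jun 12.
+8 hours and 50 minutes → arrive 14:25 UTC on Jun 12.
Flight 2 in UTC: 06:04 + 9:30 = 15:34 on Jun 11.
+10 hours and 15 minutes → arrive 01:49 UTC on Jun 12.
Flight 2 lands earlier by 12 hours 36 minutes.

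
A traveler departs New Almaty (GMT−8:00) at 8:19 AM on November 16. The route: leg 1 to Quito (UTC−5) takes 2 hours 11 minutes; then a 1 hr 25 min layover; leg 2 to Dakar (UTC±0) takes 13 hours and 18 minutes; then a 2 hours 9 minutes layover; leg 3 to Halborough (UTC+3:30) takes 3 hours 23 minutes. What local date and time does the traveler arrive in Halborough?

Convert departure to UTC: 8:19 AM + 8:00 = 4:19 PM UTC on Nov 16.
Add 2 hours and 11 minutes leg 1 → 6:30 PM UTC.
Add 1 hour and 25 minutes layover in Quito → 7:55 PM UTC.
Add 13 hours 18 minutes leg 2 → 9:13 AM UTC (Nov 17).
Add 2 hours and 9 minutes layover in Dakar → 11:22 AM UTC.
Add 3 hours and 23 minutes leg 3 → 2:45 PM UTC.
Halborough is UTC+3:30, so local arrival = 2:45 PM + 3:30 = 6:15 PM on Nov 17.

6:15 PM on November 17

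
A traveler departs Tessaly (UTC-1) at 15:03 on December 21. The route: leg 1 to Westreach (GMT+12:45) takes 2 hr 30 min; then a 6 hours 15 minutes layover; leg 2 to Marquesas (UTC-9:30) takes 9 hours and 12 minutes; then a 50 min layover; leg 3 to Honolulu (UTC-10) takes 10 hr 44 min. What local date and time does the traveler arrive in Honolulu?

11:34 on December 22

Convert departure to UTC: 15:03 + 1:00 = 16:03 UTC on Dec 21.
Add 2 hours 30 minutes leg 1 → 18:33 UTC.
Add 6 hours 15 minutes layover in Westreach → 00:48 UTC (Dec 22).
Add 9 hours and 12 minutes leg 2 → 10:00 UTC.
Add 50 minutes layover in Marquesas → 10:50 UTC.
Add 10 hours and 44 minutes leg 3 → 21:34 UTC.
Honolulu is UTC−10:00, so local arrival = 21:34 − 10:00 = 11:34 on Dec 22.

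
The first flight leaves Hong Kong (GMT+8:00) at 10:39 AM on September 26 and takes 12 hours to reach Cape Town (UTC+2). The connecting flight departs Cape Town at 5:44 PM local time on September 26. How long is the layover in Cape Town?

Convert departure to UTC: 10:39 AM − 8:00 = 2:39 AM UTC on Sep 26.
Add 12 hours flight time → 2:39 PM UTC.
Cape Town is UTC+2:00, so local arrival = 2:39 PM + 2:00 = 4:39 PM on Sep 26.
Layover = 5:44 PM − 4:39 PM = 1 hour 5 minutes.

1 hour 5 minutes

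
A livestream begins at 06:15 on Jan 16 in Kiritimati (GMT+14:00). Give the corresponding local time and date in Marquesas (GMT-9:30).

06:45 on January 15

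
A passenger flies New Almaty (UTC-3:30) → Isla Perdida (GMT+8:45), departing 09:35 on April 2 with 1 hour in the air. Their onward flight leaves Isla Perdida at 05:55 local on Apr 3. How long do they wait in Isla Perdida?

7 hours 5 minutes

Convert departure to UTC: 09:35 + 3:30 = 13:05 UTC on Apr 2.
Add 1 hour flight time → 14:05 UTC.
Isla Perdida is UTC+8:45, so local arrival = 14:05 + 8:45 = 22:50 on Apr 2.
Layover = 05:55 − 22:50 (+1 day) = 7 hours 5 minutes.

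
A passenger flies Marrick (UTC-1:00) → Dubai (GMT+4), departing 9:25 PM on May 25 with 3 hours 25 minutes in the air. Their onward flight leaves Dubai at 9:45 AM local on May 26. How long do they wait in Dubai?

3 hours 55 minutes

Convert departure to UTC: 9:25 PM + 1:00 = 10:25 PM UTC on May 25.
Add 3 hours and 25 minutes flight time → 1:50 AM UTC (May 26).
Dubai is UTC+4:00, so local arrival = 1:50 AM + 4:00 = 5:50 AM on May 26.
Layover = 9:45 AM − 5:50 AM = 3 hours 55 minutes.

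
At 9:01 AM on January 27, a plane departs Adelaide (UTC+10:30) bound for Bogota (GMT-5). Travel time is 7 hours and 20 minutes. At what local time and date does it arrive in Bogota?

12:51 AM on January 27

Bogota is 15:30 behind Adelaide.
After 7 hours 20 minutes it is 4:21 PM in Adelaide.
Shift by the zone difference: 4:21 PM − 15:30 = 12:51 AM on Jan 27 in Bogota.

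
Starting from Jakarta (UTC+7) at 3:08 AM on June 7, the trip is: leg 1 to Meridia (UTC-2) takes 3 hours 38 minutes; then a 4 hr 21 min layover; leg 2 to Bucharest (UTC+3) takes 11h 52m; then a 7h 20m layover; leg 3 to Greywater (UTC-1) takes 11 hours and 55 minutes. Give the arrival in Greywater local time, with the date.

Convert departure to UTC: 3:08 AM − 7:00 = 8:08 PM UTC on Jun 6.
Add 3 hours 38 minutes leg 1 → 11:46 PM UTC.
Add 4 hours and 21 minutes layover in Meridia → 4:07 AM UTC (Jun 7).
Add 11 hours and 52 minutes leg 2 → 3:59 PM UTC.
Add 7 hours and 20 minutes layover in Bucharest → 11:19 PM UTC.
Add 11 hours 55 minutes leg 3 → 11:14 AM UTC (Jun 8).
Greywater is UTC−1:00, so local arrival = 11:14 AM − 1:00 = 10:14 AM on Jun 8.

10:14 AM on June 8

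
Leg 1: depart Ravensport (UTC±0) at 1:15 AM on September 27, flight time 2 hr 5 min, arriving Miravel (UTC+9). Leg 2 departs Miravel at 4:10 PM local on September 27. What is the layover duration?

3 hours 50 minutes

Ravensport is at UTC+0, so departure is already 1:15 AM UTC on Sep 27.
Add 2 hours 5 minutes flight time → 3:20 AM UTC.
Miravel is UTC+9:00, so local arrival = 3:20 AM + 9:00 = 12:20 PM on Sep 27.
Layover = 4:10 PM − 12:20 PM = 3 hours 50 minutes.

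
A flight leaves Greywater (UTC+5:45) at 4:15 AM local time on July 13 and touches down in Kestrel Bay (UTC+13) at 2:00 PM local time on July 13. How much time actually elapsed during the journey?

2 hours 30 minutes

Departure in UTC: 4:15 AM − 5:45 = 10:30 PM on Jul 12.
Arrival in UTC: 2:00 PM − 13:00 = 1:00 AM on Jul 13.
Elapsed = 1:00 AM − 10:30 PM (+1 day) = 2 hours 30 minutes.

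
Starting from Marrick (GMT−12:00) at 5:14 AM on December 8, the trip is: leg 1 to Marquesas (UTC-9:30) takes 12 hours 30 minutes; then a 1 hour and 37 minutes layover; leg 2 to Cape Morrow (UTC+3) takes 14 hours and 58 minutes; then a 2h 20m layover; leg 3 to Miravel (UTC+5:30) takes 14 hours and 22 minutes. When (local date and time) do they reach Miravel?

8:31 PM on December 10

Convert departure to UTC: 5:14 AM + 12:00 = 5:14 PM UTC on Dec 8.
Add 12 hours and 30 minutes leg 1 → 5:44 AM UTC (Dec 9).
Add 1 hour 37 minutes layover in Marquesas → 7:21 AM UTC.
Add 14 hours and 58 minutes leg 2 → 10:19 PM UTC.
Add 2 hours 20 minutes layover in Cape Morrow → 12:39 AM UTC (Dec 10).
Add 14 hours and 22 minutes leg 3 → 3:01 PM UTC.
Miravel is UTC+5:30, so local arrival = 3:01 PM + 5:30 = 8:31 PM on Dec 10.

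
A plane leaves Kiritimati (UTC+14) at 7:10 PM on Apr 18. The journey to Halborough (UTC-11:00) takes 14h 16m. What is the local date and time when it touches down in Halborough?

8:26 AM on April 18

Halborough is 25:00 behind Kiritimati.
After 14 hours and 16 minutes it is 9:26 AM (Apr 19) in Kiritimati.
Shift by the zone difference: 9:26 AM − 25:00 = 8:26 AM on Apr 18 in Halborough.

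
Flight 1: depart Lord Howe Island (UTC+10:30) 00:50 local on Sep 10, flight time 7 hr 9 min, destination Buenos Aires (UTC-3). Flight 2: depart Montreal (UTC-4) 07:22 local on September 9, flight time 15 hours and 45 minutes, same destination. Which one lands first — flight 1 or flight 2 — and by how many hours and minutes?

Flight 1 in UTC: 00:50 − 10:30 = 14:20 on Sep 9.
+7 hours and 9 minutes → arrive 21:29 UTC on Sep 9.
Flight 2 in UTC: 07:22 + 4:00 = 11:22 on Sep 9.
+15 hours 45 minutes → arrive 03:07 UTC on Sep 10.
Flight 1 lands earlier by 5 hours 38 minutes.

the first, by 5 hours 38 minutes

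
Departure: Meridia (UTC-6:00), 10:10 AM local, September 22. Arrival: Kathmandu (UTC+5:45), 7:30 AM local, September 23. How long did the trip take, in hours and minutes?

9 hours 35 minutes

Departure in UTC: 10:10 AM + 6:00 = 4:10 PM on Sep 22.
Arrival in UTC: 7:30 AM − 5:45 = 1:45 AM on Sep 23.
Elapsed = 1:45 AM − 4:10 PM (+1 day) = 9 hours 35 minutes.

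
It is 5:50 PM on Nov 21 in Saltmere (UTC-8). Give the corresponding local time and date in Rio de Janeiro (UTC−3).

10:50 PM on Nov 21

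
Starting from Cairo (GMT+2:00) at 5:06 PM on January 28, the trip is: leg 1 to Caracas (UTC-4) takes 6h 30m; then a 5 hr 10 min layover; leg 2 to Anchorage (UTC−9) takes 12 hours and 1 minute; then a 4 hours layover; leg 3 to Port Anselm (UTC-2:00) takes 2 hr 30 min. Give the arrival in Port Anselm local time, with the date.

7:17 PM on Jan 29

Convert departure to UTC: 5:06 PM − 2:00 = 3:06 PM UTC on Jan 28.
Add 6 hours 30 minutes leg 1 → 9:36 PM UTC.
Add 5 hours 10 minutes layover in Caracas → 2:46 AM UTC (Jan 29).
Add 12 hours 1 minute leg 2 → 2:47 PM UTC.
Add 4 hours layover in Anchorage → 6:47 PM UTC.
Add 2 hours and 30 minutes leg 3 → 9:17 PM UTC.
Port Anselm is UTC−2:00, so local arrival = 9:17 PM − 2:00 = 7:17 PM on Jan 29.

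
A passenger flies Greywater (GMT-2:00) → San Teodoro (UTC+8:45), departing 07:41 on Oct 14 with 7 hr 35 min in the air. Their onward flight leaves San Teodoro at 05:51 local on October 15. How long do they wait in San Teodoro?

Convert departure to UTC: 07:41 + 2:00 = 09:41 UTC on Oct 14.
Add 7 hours 35 minutes flight time → 17:16 UTC.
San Teodoro is UTC+8:45, so local arrival = 17:16 + 8:45 = 02:01 on Oct 15.
Layover = 05:51 − 02:01 = 3 hours 50 minutes.

3 hours 50 minutes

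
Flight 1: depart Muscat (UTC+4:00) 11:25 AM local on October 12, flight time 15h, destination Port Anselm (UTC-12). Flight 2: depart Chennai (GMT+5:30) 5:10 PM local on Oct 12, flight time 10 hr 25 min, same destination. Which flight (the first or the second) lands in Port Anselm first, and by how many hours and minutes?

the second, by 20 minutes

Flight 1 in UTC: 11:25 AM − 4:00 = 7:25 AM on Oct 12.
+15 hours → arrive 10:25 PM UTC on Oct 12.
Flight 2 in UTC: 5:10 PM − 5:30 = 11:40 AM on Oct 12.
+10 hours 25 minutes → arrive 10:05 PM UTC on Oct 12.
Flight 2 lands earlier by 20 minutes.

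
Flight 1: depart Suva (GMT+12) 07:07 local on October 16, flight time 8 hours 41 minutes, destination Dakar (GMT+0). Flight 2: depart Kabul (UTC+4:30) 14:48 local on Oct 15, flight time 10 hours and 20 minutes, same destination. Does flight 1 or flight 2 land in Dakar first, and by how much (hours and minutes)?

Flight 1 in UTC: 07:07 − 12:00 = 19:07 on Oct 15.
+8 hours and 41 minutes → arrive 03:48 UTC on Oct 16.
Flight 2 in UTC: 14:48 − 4:30 = 10:18 on Oct 15.
+10 hours 20 minutes → arrive 20:38 UTC on Oct 15.
Flight 2 lands earlier by 7 hours 10 minutes.

the second, by 7 hours 10 minutes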